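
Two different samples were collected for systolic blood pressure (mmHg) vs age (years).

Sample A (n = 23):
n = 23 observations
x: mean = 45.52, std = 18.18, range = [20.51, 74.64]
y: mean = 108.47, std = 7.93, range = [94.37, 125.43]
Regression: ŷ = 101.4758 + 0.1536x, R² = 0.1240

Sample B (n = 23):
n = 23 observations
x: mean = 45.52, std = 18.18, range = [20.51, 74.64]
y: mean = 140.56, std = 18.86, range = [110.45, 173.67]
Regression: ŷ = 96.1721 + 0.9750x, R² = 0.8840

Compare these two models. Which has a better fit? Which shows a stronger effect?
Model B has the better fit (R² = 0.8840 vs 0.1240). Model B shows the stronger effect (|β₁| = 0.9750 vs 0.1536).

Model Comparison:

Goodness of fit (R²):
- Model A: R² = 0.1240 → 12.40% of variance in blood pressure explained
- Model B: R² = 0.8840 → 88.40% of variance in blood pressure explained
- 0.8840 > 0.1240 → Model B has the better fit

Effect size (slope magnitude):
- Model A: β₁ = 0.1536 → predicted blood pressure rises 0.1536 mmHg per additional year of age
- Model B: β₁ = 0.9750 → predicted blood pressure rises 0.9750 mmHg per additional year of age
- |0.1536| < |0.9750| → Model B shows the stronger marginal effect

Notes:
- R² measures how tightly points cluster around the line; β₁ measures how steep the line is — they answer different questions.
- A better fit (higher R²) doesn't necessarily mean a more important relationship.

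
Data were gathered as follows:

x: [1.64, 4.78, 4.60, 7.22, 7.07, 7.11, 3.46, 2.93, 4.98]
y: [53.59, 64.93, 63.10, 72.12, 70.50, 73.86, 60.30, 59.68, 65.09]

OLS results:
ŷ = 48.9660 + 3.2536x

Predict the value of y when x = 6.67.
ŷ = 70.6675

x = 6.67 lies inside the observed range [1.64, 7.22], so the fitted equation applies directly:

ŷ = 48.9660 + 3.2536 × 6.67
ŷ = 48.9660 + 21.7015
ŷ = 70.6675

This is a point prediction; actual observations scatter around it by roughly the residual standard deviation.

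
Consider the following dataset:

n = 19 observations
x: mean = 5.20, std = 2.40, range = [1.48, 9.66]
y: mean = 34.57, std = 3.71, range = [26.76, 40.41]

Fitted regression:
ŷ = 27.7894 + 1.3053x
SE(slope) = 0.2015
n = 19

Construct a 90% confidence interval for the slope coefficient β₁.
The 90% CI for β₁ is (0.9548, 1.6558)

Confidence interval for the slope:

The 90% CI for β₁ is: β̂₁ ± t*(α/2, n-2) × SE(β̂₁)

Step 1: Find critical t-value
- Confidence level = 0.9
- Degrees of freedom = n - 2 = 19 - 2 = 17
- t*(α/2, 17) = 1.7396

Step 2: Calculate margin of error
Margin = 1.7396 × 0.2015 = 0.3505

Step 3: Construct interval
CI = 1.3053 ± 0.3505
CI = (0.9548, 1.6558)

Interpretation: intervals built this way capture the true β₁ in 90% of repeated samples; here the plausible range for the per-unit effect of x on y is 0.9548 to 1.6558.
Both endpoints are positive, so the data support a genuinely positive slope at this confidence level.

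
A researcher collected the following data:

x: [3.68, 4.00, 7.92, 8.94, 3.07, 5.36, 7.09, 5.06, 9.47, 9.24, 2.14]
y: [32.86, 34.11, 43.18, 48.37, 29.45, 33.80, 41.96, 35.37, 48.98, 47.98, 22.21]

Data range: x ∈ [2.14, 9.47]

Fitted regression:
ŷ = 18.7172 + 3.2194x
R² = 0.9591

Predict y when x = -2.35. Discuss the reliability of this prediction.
The equation gives ŷ = 11.1516; however x = -2.35 is 4.49 units below the observed range, so this extrapolated value should not be trusted.

Prediction calculation:
ŷ = 18.7172 + 3.2194 × (-2.35)
ŷ = 11.1516

Reliability:
- Data range: x ∈ [2.14, 9.47]
- Prediction point: x = -2.35 is 4.49 units below the observed range → this is EXTRAPOLATION, not interpolation

Why that matters here:
- There are no observations near this x to validate the fitted line there
- R² describes fit only over the sampled x values; it says nothing about behaviour beyond them
- The linear relationship may not hold outside the observed range

The R² = 0.9591 only validates the fit within [2.14, 9.47]; treat ŷ = 11.1516 with caution.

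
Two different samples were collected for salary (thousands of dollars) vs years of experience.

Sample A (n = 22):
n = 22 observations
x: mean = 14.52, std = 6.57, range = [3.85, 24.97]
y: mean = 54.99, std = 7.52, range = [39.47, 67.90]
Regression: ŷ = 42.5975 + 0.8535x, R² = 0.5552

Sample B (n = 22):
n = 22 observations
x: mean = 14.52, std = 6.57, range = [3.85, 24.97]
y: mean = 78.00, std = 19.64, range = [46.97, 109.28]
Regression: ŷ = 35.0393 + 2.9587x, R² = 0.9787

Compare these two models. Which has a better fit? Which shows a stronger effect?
Model B has the better fit (R² = 0.9787 vs 0.5552). Model B shows the stronger effect (|β₁| = 2.9587 vs 0.8535).

Model Comparison:

Which explains more variance? (R²)
- Model A: R² = 0.5552 → 55.52% of variance in salary explained
- Model B: R² = 0.9787 → 97.87% of variance in salary explained
- 0.9787 > 0.5552 → Model B has the better fit

Strength of effect — compare |β₁|:
- Model A: β₁ = 0.8535 → predicted salary rises 0.8535 thousand dollars per additional year of experience
- Model B: β₁ = 2.9587 → predicted salary rises 2.9587 thousand dollars per additional year of experience
- |0.8535| < |2.9587| → Model B shows the stronger marginal effect

Notes:
- A steeper slope doesn't make a better model if the scatter around the line is large.
- A better fit (higher R²) doesn't necessarily mean a more important relationship.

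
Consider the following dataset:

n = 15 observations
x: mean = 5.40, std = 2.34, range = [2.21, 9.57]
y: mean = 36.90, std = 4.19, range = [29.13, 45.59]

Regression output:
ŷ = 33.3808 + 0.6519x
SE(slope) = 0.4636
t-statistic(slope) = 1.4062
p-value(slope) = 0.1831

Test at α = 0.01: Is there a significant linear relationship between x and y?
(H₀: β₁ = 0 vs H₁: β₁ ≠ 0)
p-value = 0.1831 ≥ α = 0.01, so we fail to reject H₀. The relationship is not significant.

Hypothesis test for the slope coefficient:

H₀: β₁ = 0 (no linear relationship)
H₁: β₁ ≠ 0 (linear relationship exists)

Test statistic: t = β̂₁ / SE(β̂₁) = 0.6519 / 0.4636 = 1.4062

The p-value (0.1831) is the probability, under H₀, of a t-statistic at least as extreme as |t| = 1.4062 (two-sided, df = n − 2 = 13).

Decision rule: reject H₀ if p-value < α.
p-value = 0.1831 ≥ α = 0.01 → fail to reject H₀.

Conclusion: the linear association between x and y is not significant at the 1% level.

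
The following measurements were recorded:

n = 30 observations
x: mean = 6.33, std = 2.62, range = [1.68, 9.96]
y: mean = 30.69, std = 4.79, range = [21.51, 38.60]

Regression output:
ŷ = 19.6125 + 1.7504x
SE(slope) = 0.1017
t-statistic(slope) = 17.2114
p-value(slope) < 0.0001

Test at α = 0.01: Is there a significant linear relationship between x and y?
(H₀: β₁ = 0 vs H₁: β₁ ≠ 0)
p-value < 0.0001 < α = 0.01, so we reject H₀. The relationship is significant.

Hypothesis test for the slope coefficient:

H₀: β₁ = 0 (no linear relationship)
H₁: β₁ ≠ 0 (linear relationship exists)

Test statistic: t = β̂₁ / SE(β̂₁) = 1.7504 / 0.1017 = 17.2114

With df = 28, the two-sided p-value for |t| = 17.2114 is <0.0001.

Decision rule: reject H₀ if p-value < α.
p-value < 0.0001 < α = 0.01 → reject H₀.

At α = 0.01 the data do provide convincing evidence of a nonzero slope.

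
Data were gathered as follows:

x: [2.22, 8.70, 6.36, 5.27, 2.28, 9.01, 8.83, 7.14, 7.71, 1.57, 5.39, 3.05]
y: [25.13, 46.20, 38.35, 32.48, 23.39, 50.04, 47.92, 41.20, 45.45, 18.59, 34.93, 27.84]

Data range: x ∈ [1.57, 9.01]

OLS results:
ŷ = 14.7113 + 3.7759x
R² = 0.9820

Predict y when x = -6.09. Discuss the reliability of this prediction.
The equation gives ŷ = -8.2839; however x = -6.09 is 7.66 units below the observed range, so this extrapolated value should not be trusted.

Prediction calculation:
ŷ = 14.7113 + 3.7759 × (-6.09)
ŷ = -8.2839

Reliability:
- Data range: x ∈ [1.57, 9.01]
- Prediction point: x = -6.09 is 7.66 units below the observed range → this is EXTRAPOLATION, not interpolation

Why that matters here:
- The linear relationship may not hold outside the observed range
- The standard error of prediction grows with (x − x̄)², and x = -6.09 is far from x̄ = 5.63

The R² = 0.9820 only validates the fit within [1.57, 9.01]; treat ŷ = -8.2839 with caution.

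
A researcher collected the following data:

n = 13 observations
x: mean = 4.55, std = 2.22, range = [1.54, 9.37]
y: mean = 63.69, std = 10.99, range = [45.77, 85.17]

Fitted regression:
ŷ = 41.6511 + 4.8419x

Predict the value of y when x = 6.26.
ŷ = 71.9614

x = 6.26 lies inside the observed range [1.54, 9.37], so the fitted equation applies directly:

ŷ = 41.6511 + 4.8419 × 6.26
ŷ = 41.6511 + 30.3103
ŷ = 71.9614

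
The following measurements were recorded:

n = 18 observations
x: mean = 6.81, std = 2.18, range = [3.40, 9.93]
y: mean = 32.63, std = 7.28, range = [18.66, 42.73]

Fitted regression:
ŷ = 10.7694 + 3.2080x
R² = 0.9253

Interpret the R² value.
About 92.53% of the variability in y is accounted for by the regression on x (R² = 0.9253) — a strong linear fit.

The coefficient of determination R² is the fraction of the total variation in y that the fitted line accounts for.

Here R² = 0.9253:
- Explained: 92.53% of the variation in y
- Unexplained (residual): 100% − 92.53% = 7.47%
- Rule of thumb (below 0.3 weak; 0.3 to below 0.7 moderate; 0.7 and above strong) → strong

Calculation: R² = 1 − (SS_res / SS_tot), where SS_res is the sum of squared residuals and SS_tot the total sum of squares.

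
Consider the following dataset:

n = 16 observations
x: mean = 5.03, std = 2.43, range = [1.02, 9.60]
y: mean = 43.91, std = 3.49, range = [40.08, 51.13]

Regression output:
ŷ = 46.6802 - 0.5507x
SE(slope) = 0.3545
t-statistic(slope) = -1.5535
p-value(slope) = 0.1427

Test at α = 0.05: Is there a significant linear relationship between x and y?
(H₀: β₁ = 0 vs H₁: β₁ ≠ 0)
p-value = 0.1427 ≥ α = 0.05, so we fail to reject H₀. The relationship is not significant.

Hypothesis test for the slope coefficient:

H₀: β₁ = 0 (no linear relationship)
H₁: β₁ ≠ 0 (linear relationship exists)

Test statistic: t = β̂₁ / SE(β̂₁) = -0.5507 / 0.3545 = -1.5535

The p-value (0.1427) is the probability, under H₀, of a t-statistic at least as extreme as |t| = 1.5535 (two-sided, df = n − 2 = 14).

Decision rule: reject H₀ if p-value < α.
p-value = 0.1427 ≥ α = 0.05 → fail to reject H₀.

Conclusion: the linear association between x and y is not significant at the 5% level.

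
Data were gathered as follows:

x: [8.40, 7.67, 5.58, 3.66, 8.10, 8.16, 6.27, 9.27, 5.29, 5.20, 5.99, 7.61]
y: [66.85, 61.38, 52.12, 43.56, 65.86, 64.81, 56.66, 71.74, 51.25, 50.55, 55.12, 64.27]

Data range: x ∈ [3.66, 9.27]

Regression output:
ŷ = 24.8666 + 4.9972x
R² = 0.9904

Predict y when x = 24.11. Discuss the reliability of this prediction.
ŷ = 145.3491 (extrapolation — x = 24.11 lies outside [3.66, 9.27], so reliability is low).

Prediction calculation:
ŷ = 24.8666 + 4.9972 × 24.11
ŷ = 145.3491

Reliability:
- Data range: x ∈ [3.66, 9.27]
- Prediction point: x = 24.11 is 14.84 units above the observed range → this is EXTRAPOLATION, not interpolation

Why that matters here:
- The standard error of prediction grows with (x − x̄)², and x = 24.11 is far from x̄ = 6.77
- R² describes fit only over the sampled x values; it says nothing about behaviour beyond them

The R² = 0.9904 only validates the fit within [3.66, 9.27]; treat ŷ = 145.3491 with caution.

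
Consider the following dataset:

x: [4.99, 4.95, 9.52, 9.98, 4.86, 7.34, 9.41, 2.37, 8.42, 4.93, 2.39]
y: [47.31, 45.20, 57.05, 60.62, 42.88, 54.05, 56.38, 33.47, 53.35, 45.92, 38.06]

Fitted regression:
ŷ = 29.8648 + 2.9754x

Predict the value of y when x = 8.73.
ŷ = 55.8400

x = 8.73 lies inside the observed range [2.37, 9.98], so the fitted equation applies directly:

ŷ = 29.8648 + 2.9754 × 8.73
ŷ = 29.8648 + 25.9752
ŷ = 55.8400

This is the fitted mean response at that x — an individual observation would come with a wider prediction interval.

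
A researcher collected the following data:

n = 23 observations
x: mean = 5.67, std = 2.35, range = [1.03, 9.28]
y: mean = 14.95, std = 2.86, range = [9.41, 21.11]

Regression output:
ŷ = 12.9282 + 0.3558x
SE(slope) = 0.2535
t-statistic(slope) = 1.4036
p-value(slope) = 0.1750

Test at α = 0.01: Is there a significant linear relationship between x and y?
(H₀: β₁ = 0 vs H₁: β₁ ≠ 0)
p-value = 0.1750 ≥ α = 0.01, so we fail to reject H₀. The relationship is not significant.

Hypothesis test for the slope coefficient:

H₀: β₁ = 0 (no linear relationship)
H₁: β₁ ≠ 0 (linear relationship exists)

Test statistic: t = β̂₁ / SE(β̂₁) = 0.3558 / 0.2535 = 1.4036

The p-value (0.1750) is the probability, under H₀, of a t-statistic at least as extreme as |t| = 1.4036 (two-sided, df = n − 2 = 21).

Decision rule: reject H₀ if p-value < α.
p-value = 0.1750 ≥ α = 0.01 → fail to reject H₀.

At α = 0.01 the data do not provide convincing evidence of a nonzero slope.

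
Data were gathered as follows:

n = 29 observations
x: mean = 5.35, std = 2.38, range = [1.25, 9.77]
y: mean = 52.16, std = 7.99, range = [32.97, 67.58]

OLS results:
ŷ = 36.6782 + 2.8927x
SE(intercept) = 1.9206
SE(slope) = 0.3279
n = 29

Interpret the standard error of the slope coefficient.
SE(β̂₁) = 0.3279 is the estimated standard deviation of the slope estimate across repeated samples; relative to β̂₁ = 2.8927 that is 11.3%, a precise estimate.

What SE measures:
- The standard error quantifies the sampling variability of the coefficient estimate
- It is the estimated standard deviation of β̂₁ across hypothetical repeated samples of the same size
- Smaller SE → more precise estimate

Relative precision:
- SE / |β̂₁| = 0.3279 / 2.8927 = 11.3%
- Rule of thumb (under 20%: precise; 20% to under 50%: moderately precise; 50% or more: imprecise) → precise

Rough 95% range (±2 SE): 2.8927 ± 0.6558 → (2.2369, 3.5485).

What drives SE(β̂₁): wider spread of x values → smaller SE; more residual scatter → larger SE.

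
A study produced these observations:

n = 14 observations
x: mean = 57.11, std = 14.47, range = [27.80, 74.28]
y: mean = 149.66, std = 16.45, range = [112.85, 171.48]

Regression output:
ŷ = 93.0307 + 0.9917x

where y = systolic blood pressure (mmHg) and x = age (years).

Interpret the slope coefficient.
For each additional year of age, predicted blood pressure increases by approximately 0.9917 mmHg.

β₁ = 0.9917 is the change in predicted blood pressure (mmHg) per additional year of age.

Interpretation:
- Age up by 1 year → predicted blood pressure increases by 0.9917 mmHg
- This is a linear approximation: the same per-unit change is assumed across the whole observed x range

The intercept β₀ = 93.0307 is the predicted blood pressure when age = 0; since the smallest observed x is 27.80, this is an extrapolation and mainly anchors the line.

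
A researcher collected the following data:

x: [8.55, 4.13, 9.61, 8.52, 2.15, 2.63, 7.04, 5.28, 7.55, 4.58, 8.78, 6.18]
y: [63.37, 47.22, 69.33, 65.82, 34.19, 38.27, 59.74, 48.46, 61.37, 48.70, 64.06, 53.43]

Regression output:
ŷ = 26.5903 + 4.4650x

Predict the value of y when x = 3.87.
ŷ = 43.8699

x = 3.87 lies inside the observed range [2.15, 9.61], so the fitted equation applies directly:

ŷ = 26.5903 + 4.4650 × 3.87
ŷ = 26.5903 + 17.2796
ŷ = 43.8699

This is a point prediction; actual observations scatter around it by roughly the residual standard deviation.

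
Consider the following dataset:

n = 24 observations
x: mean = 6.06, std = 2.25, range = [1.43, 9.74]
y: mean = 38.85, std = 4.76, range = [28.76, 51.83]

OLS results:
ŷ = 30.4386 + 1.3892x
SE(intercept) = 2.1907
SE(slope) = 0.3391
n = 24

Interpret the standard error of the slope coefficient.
SE(β̂₁) = 0.3391 is the estimated standard deviation of the slope estimate across repeated samples; relative to β̂₁ = 1.3892 that is 24.4%, a moderately precise estimate.

What SE measures:
- The standard error quantifies the sampling variability of the coefficient estimate
- It is the estimated standard deviation of β̂₁ across hypothetical repeated samples of the same size
- Smaller SE → more precise estimate

Relative precision:
- SE / |β̂₁| = 0.3391 / 1.3892 = 24.4%
- Rule of thumb (under 20%: precise; 20% to under 50%: moderately precise; 50% or more: imprecise) → moderately precise

Link to the t-test: t = β̂₁ / SE(β̂₁) = 1.3892 / 0.3391 = 4.0967, the statistic for H₀: β₁ = 0.

What drives SE(β̂₁): wider spread of x values → smaller SE; larger n (here n = 24) → smaller SE.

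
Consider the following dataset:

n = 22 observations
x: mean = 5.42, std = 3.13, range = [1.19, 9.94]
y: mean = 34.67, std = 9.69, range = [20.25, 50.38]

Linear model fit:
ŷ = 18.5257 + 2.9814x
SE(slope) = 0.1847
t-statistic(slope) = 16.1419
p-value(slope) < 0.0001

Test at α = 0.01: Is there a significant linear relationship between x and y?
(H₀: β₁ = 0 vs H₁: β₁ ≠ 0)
p-value < 0.0001 < α = 0.01, so we reject H₀. The relationship is significant.

Hypothesis test for the slope coefficient:

H₀: β₁ = 0 (no linear relationship)
H₁: β₁ ≠ 0 (linear relationship exists)

Test statistic: t = β̂₁ / SE(β̂₁) = 2.9814 / 0.1847 = 16.1419

p < 0.0001: how often a slope estimate this far from 0 (in SE units) would arise by chance if β₁ were truly 0.

Decision rule: reject H₀ if p-value < α.
p-value < 0.0001 < α = 0.01 → reject H₀.

Conclusion: the linear association between x and y is significant at the 1% level.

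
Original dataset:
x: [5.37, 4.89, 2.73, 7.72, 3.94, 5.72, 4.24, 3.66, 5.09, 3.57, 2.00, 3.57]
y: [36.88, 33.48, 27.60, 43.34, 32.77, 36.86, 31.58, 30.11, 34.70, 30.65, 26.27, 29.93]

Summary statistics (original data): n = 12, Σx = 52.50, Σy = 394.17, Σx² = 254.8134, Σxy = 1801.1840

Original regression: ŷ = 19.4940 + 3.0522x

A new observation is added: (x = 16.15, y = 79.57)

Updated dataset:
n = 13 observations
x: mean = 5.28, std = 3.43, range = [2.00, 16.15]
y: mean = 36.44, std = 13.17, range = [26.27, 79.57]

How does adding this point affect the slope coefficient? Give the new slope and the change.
The slope changes from 3.0522 to 3.8177 (change of +0.7655, or +25.1%).

x = 16.15 lies well outside the original x-range [2.00, 7.72] (x̄ ≈ 4.38), so this observation has high leverage and can move the slope substantially.

Step 1: Update the sums with the new point (n goes from 12 to 13)
Σx  = 52.50 + 16.15 = 68.65
Σy  = 394.17 + 79.57 = 473.74
Σx² = 254.8134 + 16.15² = 254.8134 + 260.8225 = 515.6359
Σxy = 1801.1840 + 16.15×79.57 = 1801.1840 + 1285.0555 = 3086.2395

Step 2: Recompute the slope with b₁ = (nΣxy − ΣxΣy) / (nΣx² − (Σx)²)
Numerator   = 13×3086.2395 − 68.65×473.74 = 40121.1135 − 32522.2510 = 7598.8625
Denominator = 13×515.6359 − 68.65² = 6703.2667 − 4712.8225 = 1990.4442
b₁(new) = 7598.8625 / 1990.4442 = 3.8177

(Same formula on the original sums: (12×1801.1840 − 52.50×394.17) / (12×254.8134 − 52.50²) = 920.2830 / 301.5108 = 3.0522, matching the given fit.)

Step 3: Change in slope
Δβ₁ = 3.8177 − 3.0522 = +0.7655
Relative change = +0.7655 / 3.0522 × 100% = +25.1%
→ the slope increases when the point is added.

Because the point sits above the extension of the original line at a high-leverage x, it tilts the fit up.
In practice: refit with and without it and report both if conclusions differ.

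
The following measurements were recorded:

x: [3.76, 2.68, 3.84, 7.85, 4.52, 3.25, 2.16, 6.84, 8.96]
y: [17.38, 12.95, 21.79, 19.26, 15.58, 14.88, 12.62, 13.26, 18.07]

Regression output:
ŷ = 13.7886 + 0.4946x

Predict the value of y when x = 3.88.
ŷ = 15.7076

Plug x = 3.88 into the fitted line:

ŷ = 13.7886 + 0.4946 × 3.88
ŷ = 13.7886 + 1.9190
ŷ = 15.7076

This is the fitted mean response at that x — an individual observation would come with a wider prediction interval.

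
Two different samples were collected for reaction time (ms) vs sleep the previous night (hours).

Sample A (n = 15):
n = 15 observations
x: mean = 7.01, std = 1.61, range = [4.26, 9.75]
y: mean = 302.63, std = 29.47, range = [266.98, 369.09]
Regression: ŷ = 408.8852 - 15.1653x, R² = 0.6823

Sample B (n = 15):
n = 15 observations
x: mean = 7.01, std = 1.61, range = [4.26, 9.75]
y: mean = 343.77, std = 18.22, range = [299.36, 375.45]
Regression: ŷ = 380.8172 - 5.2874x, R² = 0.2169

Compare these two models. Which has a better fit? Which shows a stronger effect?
Model A has the better fit (R² = 0.6823 vs 0.2169). Model A shows the stronger effect (|β₁| = 15.1653 vs 5.2874).

Model Comparison:

Which explains more variance? (R²)
- Model A: R² = 0.6823 → 68.23% of variance in reaction time explained
- Model B: R² = 0.2169 → 21.69% of variance in reaction time explained
- 0.6823 > 0.2169 → Model A has the better fit

Which has the larger per-hour effect? (|β₁|)
- Model A: β₁ = -15.1653 → predicted reaction time falls 15.1653 ms per additional hour of sleep
- Model B: β₁ = -5.2874 → predicted reaction time falls 5.2874 ms per additional hour of sleep
- |-15.1653| > |-5.2874| → Model A shows the stronger marginal effect

Note: A steeper slope doesn't make a better model if the scatter around the line is large.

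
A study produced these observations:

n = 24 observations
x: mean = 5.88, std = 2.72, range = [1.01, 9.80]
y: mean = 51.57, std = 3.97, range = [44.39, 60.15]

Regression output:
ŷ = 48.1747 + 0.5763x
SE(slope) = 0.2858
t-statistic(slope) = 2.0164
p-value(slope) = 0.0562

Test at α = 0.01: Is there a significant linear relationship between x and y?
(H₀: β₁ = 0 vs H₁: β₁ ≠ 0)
Fail to reject H₀: p-value = 0.0562 ≥ α = 0.01. The linear relationship is not significant at the 1% level.

Hypothesis test for the slope coefficient:

H₀: β₁ = 0 (no linear relationship)
H₁: β₁ ≠ 0 (linear relationship exists)

Test statistic: t = β̂₁ / SE(β̂₁) = 0.5763 / 0.2858 = 2.0164

With df = 22, the two-sided p-value for |t| = 2.0164 is 0.0562.

Decision rule: reject H₀ if p-value < α.
p-value = 0.0562 ≥ α = 0.01 → fail to reject H₀.

At α = 0.01 the data do not provide convincing evidence of a nonzero slope.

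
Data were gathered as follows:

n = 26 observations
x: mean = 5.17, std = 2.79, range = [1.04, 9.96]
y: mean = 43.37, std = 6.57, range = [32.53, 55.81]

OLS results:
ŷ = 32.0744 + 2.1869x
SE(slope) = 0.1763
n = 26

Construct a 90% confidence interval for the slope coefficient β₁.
The 90% CI for β₁ is (1.8853, 2.4885)

Confidence interval for the slope:

The 90% CI for β₁ is: β̂₁ ± t*(α/2, n-2) × SE(β̂₁)

Step 1: Find critical t-value
- Confidence level = 0.9
- Degrees of freedom = n - 2 = 26 - 2 = 24
- t*(α/2, 24) = 1.7109

Step 2: Calculate margin of error
Margin = 1.7109 × 0.1763 = 0.3016

Step 3: Construct interval
CI = 2.1869 ± 0.3016
CI = (1.8853, 2.4885)

Interpretation: each one-unit increase in x is associated with a change in mean y of between 1.8853 and 2.4885, with 90% confidence.
The interval does not include 0, suggesting a significant linear relationship.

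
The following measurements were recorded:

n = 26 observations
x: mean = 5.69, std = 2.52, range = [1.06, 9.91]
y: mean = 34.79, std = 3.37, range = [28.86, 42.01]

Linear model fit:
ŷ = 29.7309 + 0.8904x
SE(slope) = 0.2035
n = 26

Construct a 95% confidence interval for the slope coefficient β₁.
The 95% CI for β₁ is (0.4704, 1.3104)

Confidence interval for the slope:

The 95% CI for β₁ is: β̂₁ ± t*(α/2, n-2) × SE(β̂₁)

Step 1: Find critical t-value
- Confidence level = 0.95
- Degrees of freedom = n - 2 = 26 - 2 = 24
- t*(α/2, 24) = 2.0639

Step 2: Calculate margin of error
Margin = 2.0639 × 0.2035 = 0.4200

Step 3: Construct interval
CI = 0.8904 ± 0.4200
CI = (0.4704, 1.3104)

Interpretation: intervals built this way capture the true β₁ in 95% of repeated samples; here the plausible range for the per-unit effect of x on y is 0.4704 to 1.3104.
Both endpoints are positive, so the data support a genuinely positive slope at this confidence level.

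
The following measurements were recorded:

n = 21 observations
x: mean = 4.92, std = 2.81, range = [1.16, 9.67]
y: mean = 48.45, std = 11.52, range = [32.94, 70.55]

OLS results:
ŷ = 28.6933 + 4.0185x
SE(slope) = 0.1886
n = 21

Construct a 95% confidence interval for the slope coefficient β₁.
The 95% CI for β₁ is (3.6238, 4.4132)

Confidence interval for the slope:

The 95% CI for β₁ is: β̂₁ ± t*(α/2, n-2) × SE(β̂₁)

Step 1: Find critical t-value
- Confidence level = 0.95
- Degrees of freedom = n - 2 = 21 - 2 = 19
- t*(α/2, 19) = 2.0930

Step 2: Calculate margin of error
Margin = 2.0930 × 0.1886 = 0.3947

Step 3: Construct interval
CI = 4.0185 ± 0.3947
CI = (3.6238, 4.4132)

Interpretation: intervals built this way capture the true β₁ in 95% of repeated samples; here the plausible range for the per-unit effect of x on y is 3.6238 to 4.4132.
Since 0 is outside the interval, a two-sided test at α = 0.05 would reject H₀: β₁ = 0.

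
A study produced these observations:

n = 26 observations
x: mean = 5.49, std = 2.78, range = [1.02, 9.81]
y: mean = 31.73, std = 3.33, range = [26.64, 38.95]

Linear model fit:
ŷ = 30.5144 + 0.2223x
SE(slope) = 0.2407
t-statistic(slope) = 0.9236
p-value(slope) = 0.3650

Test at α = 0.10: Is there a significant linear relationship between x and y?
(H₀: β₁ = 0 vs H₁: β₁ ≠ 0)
p-value = 0.3650 ≥ α = 0.10, so we fail to reject H₀. The relationship is not significant.

Hypothesis test for the slope coefficient:

H₀: β₁ = 0 (no linear relationship)
H₁: β₁ ≠ 0 (linear relationship exists)

Test statistic: t = β̂₁ / SE(β̂₁) = 0.2223 / 0.2407 = 0.9236

p = 0.3650: how often a slope estimate this far from 0 (in SE units) would arise by chance if β₁ were truly 0.

Decision rule: reject H₀ if p-value < α.
p-value = 0.3650 ≥ α = 0.10 → fail to reject H₀.

Conclusion: the linear association between x and y is not significant at the 10% level.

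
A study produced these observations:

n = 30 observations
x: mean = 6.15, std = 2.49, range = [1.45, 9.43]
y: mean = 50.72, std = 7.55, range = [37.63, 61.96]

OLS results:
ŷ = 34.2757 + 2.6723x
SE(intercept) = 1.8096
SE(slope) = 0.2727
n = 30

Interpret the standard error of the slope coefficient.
SE(β̂₁) = 0.2727 is the estimated standard deviation of the slope estimate across repeated samples; relative to β̂₁ = 2.6723 that is 10.2%, a precise estimate.

What SE measures:
- The standard error quantifies the sampling variability of the coefficient estimate
- It is the estimated standard deviation of β̂₁ across hypothetical repeated samples of the same size
- Smaller SE → more precise estimate

Relative precision:
- SE / |β̂₁| = 0.2727 / 2.6723 = 10.2%
- Rule of thumb (under 20%: precise; 20% to under 50%: moderately precise; 50% or more: imprecise) → precise

Rough 95% range (±2 SE): 2.6723 ± 0.5454 → (2.1269, 3.2177).

What drives SE(β̂₁): wider spread of x values → smaller SE.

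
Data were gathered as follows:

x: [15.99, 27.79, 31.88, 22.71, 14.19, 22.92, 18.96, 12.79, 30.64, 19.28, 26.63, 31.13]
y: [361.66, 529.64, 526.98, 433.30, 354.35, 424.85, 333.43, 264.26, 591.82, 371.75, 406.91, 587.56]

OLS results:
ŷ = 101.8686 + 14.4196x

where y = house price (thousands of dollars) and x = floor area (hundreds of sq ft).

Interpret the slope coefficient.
On average, house price is about 14.4196 thousand dollars higher for every extra hundred sq ft of floor area.

The slope β₁ = 14.4196 gives the rate at which the fitted house price changes with floor area.

Interpretation:
- Floor area up by 1 hundred sq ft → predicted house price increases by 14.4196 thousand dollars
- The effect is assumed constant over the observed range of x (linearity)
- The sign (+) gives the direction; the magnitude 14.4196 gives the size of the effect per hundred sq ft

(β₀ = 101.8686 is the fitted value at x = 0 and is not part of the slope interpretation.)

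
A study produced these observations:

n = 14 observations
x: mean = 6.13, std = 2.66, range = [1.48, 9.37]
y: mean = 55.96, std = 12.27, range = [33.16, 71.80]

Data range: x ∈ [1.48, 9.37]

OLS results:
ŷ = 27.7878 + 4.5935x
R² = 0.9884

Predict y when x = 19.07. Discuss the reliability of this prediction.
ŷ = 115.3858, but this is extrapolation (above the data range [1.48, 9.37]) and may be unreliable.

Prediction calculation:
ŷ = 27.7878 + 4.5935 × 19.07
ŷ = 115.3858

Reliability:
- Data range: x ∈ [1.48, 9.37]
- Prediction point: x = 19.07 is 9.70 units above the observed range → this is EXTRAPOLATION, not interpolation

Why that matters here:
- Real relationships often flatten, saturate, or turn nonlinear at extremes
- There are no observations near this x to validate the fitted line there

A defensible statement: 'if the linear trend continued to x = 19.07, y would be about 115.3858' — the premise is untested.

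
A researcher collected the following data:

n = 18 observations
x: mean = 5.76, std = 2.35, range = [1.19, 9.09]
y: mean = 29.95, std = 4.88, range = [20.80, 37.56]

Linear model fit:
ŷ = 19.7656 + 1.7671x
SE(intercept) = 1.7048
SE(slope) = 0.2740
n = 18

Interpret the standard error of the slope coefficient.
SE(β̂₁) = 0.2740 is the estimated standard deviation of the slope estimate across repeated samples; relative to β̂₁ = 1.7671 that is 15.5%, a precise estimate.

SE(β̂₁) = 0.2740 says: if we drew many samples of n = 18 from the same population and refit each time, the fitted slopes would scatter with a standard deviation of roughly 0.2740 around the true β₁.

Relative precision:
- SE / |β̂₁| = 0.2740 / 1.7671 = 15.5%
- Rule of thumb (under 20%: precise; 20% to under 50%: moderately precise; 50% or more: imprecise) → precise

Rough 95% range (±2 SE): 1.7671 ± 0.5480 → (1.2191, 2.3151).

What drives SE(β̂₁): more residual scatter → larger SE.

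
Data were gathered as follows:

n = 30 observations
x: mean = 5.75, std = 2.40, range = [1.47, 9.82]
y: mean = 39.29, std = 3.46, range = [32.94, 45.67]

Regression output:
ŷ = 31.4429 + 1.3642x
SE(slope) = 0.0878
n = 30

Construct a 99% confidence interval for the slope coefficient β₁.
The 99% CI for β₁ is (1.1216, 1.6068)

Confidence interval for the slope:

The 99% CI for β₁ is: β̂₁ ± t*(α/2, n-2) × SE(β̂₁)

Step 1: Find critical t-value
- Confidence level = 0.99
- Degrees of freedom = n - 2 = 30 - 2 = 28
- t*(α/2, 28) = 2.7633

Step 2: Calculate margin of error
Margin = 2.7633 × 0.0878 = 0.2426

Step 3: Construct interval
CI = 1.3642 ± 0.2426
CI = (1.1216, 1.6068)

Interpretation: intervals built this way capture the true β₁ in 99% of repeated samples; here the plausible range for the per-unit effect of x on y is 1.1216 to 1.6068.
Since 0 is outside the interval, a two-sided test at α = 0.01 would reject H₀: β₁ = 0.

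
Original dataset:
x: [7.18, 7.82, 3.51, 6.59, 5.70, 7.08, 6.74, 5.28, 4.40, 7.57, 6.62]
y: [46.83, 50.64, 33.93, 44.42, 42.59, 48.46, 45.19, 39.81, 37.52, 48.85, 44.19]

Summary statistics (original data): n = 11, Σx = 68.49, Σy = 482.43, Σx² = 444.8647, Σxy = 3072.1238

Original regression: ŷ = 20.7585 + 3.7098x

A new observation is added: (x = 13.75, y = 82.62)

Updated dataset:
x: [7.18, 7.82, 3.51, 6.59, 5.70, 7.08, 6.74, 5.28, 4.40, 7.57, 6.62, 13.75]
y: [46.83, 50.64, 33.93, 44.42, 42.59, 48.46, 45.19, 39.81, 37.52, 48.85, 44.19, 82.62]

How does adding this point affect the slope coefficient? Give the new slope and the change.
New slope β₁ = 4.7742 versus 3.7098 before: a change of +1.0644 (+28.7%).

x = 13.75 lies well outside the original x-range [3.51, 7.82] (x̄ ≈ 6.23), so this observation has high leverage and can move the slope substantially.

Step 1: Update the sums with the new point (n goes from 11 to 12)
Σx  = 68.49 + 13.75 = 82.24
Σy  = 482.43 + 82.62 = 565.05
Σx² = 444.8647 + 13.75² = 444.8647 + 189.0625 = 633.9272
Σxy = 3072.1238 + 13.75×82.62 = 3072.1238 + 1136.0250 = 4208.1488

Step 2: Recompute the slope with b₁ = (nΣxy − ΣxΣy) / (nΣx² − (Σx)²)
Numerator   = 12×4208.1488 − 82.24×565.05 = 50497.7856 − 46469.7120 = 4028.0736
Denominator = 12×633.9272 − 82.24² = 7607.1264 − 6763.4176 = 843.7088
b₁(new) = 4028.0736 / 843.7088 = 4.7742

(Same formula on the original sums: (11×3072.1238 − 68.49×482.43) / (11×444.8647 − 68.49²) = 751.7311 / 202.6316 = 3.7098, matching the given fit.)

Step 3: Change in slope
Δβ₁ = 4.7742 − 3.7098 = +1.0644
Relative change = +1.0644 / 3.7098 × 100% = +28.7%
→ the slope increases when the point is added.

Because the point sits above the extension of the original line at a high-leverage x, it tilts the fit up.
In practice: examine leverage (hᵢ) and Cook's distance rather than deleting it automatically; check such a point for data-entry or measurement error.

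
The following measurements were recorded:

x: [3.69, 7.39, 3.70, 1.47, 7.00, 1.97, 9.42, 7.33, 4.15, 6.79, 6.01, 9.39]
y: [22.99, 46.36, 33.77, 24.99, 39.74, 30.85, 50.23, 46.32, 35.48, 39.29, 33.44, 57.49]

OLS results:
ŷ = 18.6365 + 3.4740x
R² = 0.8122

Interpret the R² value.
About 81.22% of the variability in y is accounted for by the regression on x (R² = 0.8122) — a strong linear fit.

R² = 1 − SS_res/SS_tot compares the residual scatter to the total scatter of y about its mean.

Here R² = 0.8122:
- Explained: 81.22% of the variation in y
- Unexplained (residual): 100% − 81.22% = 18.78%
- Rule of thumb (below 0.3 weak; 0.3 to below 0.7 moderate; 0.7 and above strong) → strong

Calculation: R² = 1 − (SS_res / SS_tot), where SS_res is the sum of squared residuals and SS_tot the total sum of squares.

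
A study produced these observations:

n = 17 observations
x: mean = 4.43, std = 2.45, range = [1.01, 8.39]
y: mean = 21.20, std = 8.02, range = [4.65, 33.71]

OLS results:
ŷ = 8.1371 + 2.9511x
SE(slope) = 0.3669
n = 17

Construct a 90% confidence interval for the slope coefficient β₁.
The 90% CI for β₁ is (2.3079, 3.5943)

Confidence interval for the slope:

The 90% CI for β₁ is: β̂₁ ± t*(α/2, n-2) × SE(β̂₁)

Step 1: Find critical t-value
- Confidence level = 0.9
- Degrees of freedom = n - 2 = 17 - 2 = 15
- t*(α/2, 15) = 1.7531

Step 2: Calculate margin of error
Margin = 1.7531 × 0.3669 = 0.6432

Step 3: Construct interval
CI = 2.9511 ± 0.6432
CI = (2.3079, 3.5943)

Interpretation: We are 90% confident that the true slope β₁ lies between 2.3079 and 3.5943.
Since 0 is outside the interval, a two-sided test at α = 0.10 would reject H₀: β₁ = 0.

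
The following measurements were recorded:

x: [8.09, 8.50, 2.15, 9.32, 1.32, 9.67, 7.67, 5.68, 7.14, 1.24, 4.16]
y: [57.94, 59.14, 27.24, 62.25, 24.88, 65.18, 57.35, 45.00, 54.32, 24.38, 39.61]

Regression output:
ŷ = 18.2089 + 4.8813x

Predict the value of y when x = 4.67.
ŷ = 41.0046

To predict y for x = 4.67, substitute into the regression equation:

ŷ = 18.2089 + 4.8813 × 4.67
ŷ = 18.2089 + 22.7957
ŷ = 41.0046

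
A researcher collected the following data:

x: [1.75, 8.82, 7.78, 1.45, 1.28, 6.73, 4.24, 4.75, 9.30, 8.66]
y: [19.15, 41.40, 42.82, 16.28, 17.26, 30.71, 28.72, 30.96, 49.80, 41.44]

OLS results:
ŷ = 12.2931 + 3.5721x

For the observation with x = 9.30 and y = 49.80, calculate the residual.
Residual = 4.2864

The residual is the difference between the actual value and the predicted value:

Residual = y - ŷ

Step 1: Calculate predicted value
ŷ = 12.2931 + 3.5721 × 9.30
ŷ = 45.5136

Step 2: Calculate residual
Residual = 49.80 - 45.5136
Residual = 4.2864

The residual is positive, so the observed y = 49.80 sits above the regression line (the line underestimates it by 4.2864).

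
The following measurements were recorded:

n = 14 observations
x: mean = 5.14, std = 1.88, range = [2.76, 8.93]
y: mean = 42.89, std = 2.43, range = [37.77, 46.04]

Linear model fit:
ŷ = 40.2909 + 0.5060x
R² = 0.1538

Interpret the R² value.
R² = 0.1538 means 15.38% of the variation in y is explained by the linear relationship with x. This indicates a weak fit.

The coefficient of determination R² is the fraction of the total variation in y that the fitted line accounts for.

Here R² = 0.1538:
- Explained: 15.38% of the variation in y
- Unexplained (residual): 100% − 15.38% = 84.62%
- Rule of thumb (below 0.3 weak; 0.3 to below 0.7 moderate; 0.7 and above strong) → weak

Calculation: R² = 1 − (SS_res / SS_tot), where SS_res is the sum of squared residuals and SS_tot the total sum of squares.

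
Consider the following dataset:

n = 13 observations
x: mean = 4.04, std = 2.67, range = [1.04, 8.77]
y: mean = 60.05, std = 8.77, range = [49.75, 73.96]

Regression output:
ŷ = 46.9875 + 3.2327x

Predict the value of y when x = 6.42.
ŷ = 67.7414

x = 6.42 lies inside the observed range [1.04, 8.77], so the fitted equation applies directly:

ŷ = 46.9875 + 3.2327 × 6.42
ŷ = 46.9875 + 20.7539
ŷ = 67.7414

This is a point prediction; actual observations scatter around it by roughly the residual standard deviation.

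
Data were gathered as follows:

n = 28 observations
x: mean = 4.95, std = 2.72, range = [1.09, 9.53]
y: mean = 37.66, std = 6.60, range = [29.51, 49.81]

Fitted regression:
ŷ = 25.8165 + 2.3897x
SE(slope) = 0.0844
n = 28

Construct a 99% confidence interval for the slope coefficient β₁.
The 99% CI for β₁ is (2.1552, 2.6242)

Confidence interval for the slope:

The 99% CI for β₁ is: β̂₁ ± t*(α/2, n-2) × SE(β̂₁)

Step 1: Find critical t-value
- Confidence level = 0.99
- Degrees of freedom = n - 2 = 28 - 2 = 26
- t*(α/2, 26) = 2.7787

Step 2: Calculate margin of error
Margin = 2.7787 × 0.0844 = 0.2345

Step 3: Construct interval
CI = 2.3897 ± 0.2345
CI = (2.1552, 2.6242)

Interpretation: intervals built this way capture the true β₁ in 99% of repeated samples; here the plausible range for the per-unit effect of x on y is 2.1552 to 2.6242.
The interval does not include 0, suggesting a significant linear relationship.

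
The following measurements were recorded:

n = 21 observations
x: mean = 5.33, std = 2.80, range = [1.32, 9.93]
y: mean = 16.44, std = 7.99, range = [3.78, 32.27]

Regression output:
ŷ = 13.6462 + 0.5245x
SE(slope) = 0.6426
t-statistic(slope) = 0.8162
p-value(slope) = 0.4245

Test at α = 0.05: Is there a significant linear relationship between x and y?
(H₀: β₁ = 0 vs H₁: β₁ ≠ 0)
p-value = 0.4245 ≥ α = 0.05, so we fail to reject H₀. The relationship is not significant.

Hypothesis test for the slope coefficient:

H₀: β₁ = 0 (no linear relationship)
H₁: β₁ ≠ 0 (linear relationship exists)

Test statistic: t = β̂₁ / SE(β̂₁) = 0.5245 / 0.6426 = 0.8162

The p-value (0.4245) is the probability, under H₀, of a t-statistic at least as extreme as |t| = 0.8162 (two-sided, df = n − 2 = 19).

Decision rule: reject H₀ if p-value < α.
p-value = 0.4245 ≥ α = 0.05 → fail to reject H₀.

Conclusion: the linear association between x and y is not significant at the 5% level.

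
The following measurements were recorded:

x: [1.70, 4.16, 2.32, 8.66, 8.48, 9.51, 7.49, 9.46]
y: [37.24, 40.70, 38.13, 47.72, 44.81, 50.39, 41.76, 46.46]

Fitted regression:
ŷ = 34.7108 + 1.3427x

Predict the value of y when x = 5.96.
ŷ = 42.7133

x = 5.96 lies inside the observed range [1.70, 9.51], so the fitted equation applies directly:

ŷ = 34.7108 + 1.3427 × 5.96
ŷ = 34.7108 + 8.0025
ŷ = 42.7133

This is a point prediction; actual observations scatter around it by roughly the residual standard deviation.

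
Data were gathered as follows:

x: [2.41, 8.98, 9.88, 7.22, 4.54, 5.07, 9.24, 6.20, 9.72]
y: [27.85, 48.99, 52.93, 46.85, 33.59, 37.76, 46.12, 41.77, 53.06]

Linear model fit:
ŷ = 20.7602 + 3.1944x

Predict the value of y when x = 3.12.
ŷ = 30.7267

x = 3.12 lies inside the observed range [2.41, 9.88], so the fitted equation applies directly:

ŷ = 20.7602 + 3.1944 × 3.12
ŷ = 20.7602 + 9.9665
ŷ = 30.7267

This is the fitted mean response at that x — an individual observation would come with a wider prediction interval.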